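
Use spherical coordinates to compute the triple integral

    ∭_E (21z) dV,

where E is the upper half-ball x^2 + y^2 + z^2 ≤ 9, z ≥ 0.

In spherical coordinates, x = ρ sin(φ) cos(θ), y = ρ sin(φ) sin(θ), z = ρ cos(φ), and dV = ρ^2 sin(φ) dρ dφ dθ.

The integrand becomes 21ρ cos(φ), so

    ∭_E (21z) dV = ∫_{0}^{2π} ∫_{0}^{π/2} ∫_{0}^{3} (21ρ cos(φ)) · ρ^2 sin(φ) dρ dφ dθ.

Inner (ρ): 1701sin(2φ)/8.
Middle (φ): 1701/8.
Outer (θ): 1701π/4.

Therefore the triple integral equals 1701π/4.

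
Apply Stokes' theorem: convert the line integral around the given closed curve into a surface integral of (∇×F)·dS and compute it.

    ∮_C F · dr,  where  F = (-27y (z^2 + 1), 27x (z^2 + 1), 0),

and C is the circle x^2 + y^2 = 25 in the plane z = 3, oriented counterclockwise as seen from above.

Let S be the flat disk x^2 + y^2 ≤ 25 in the plane z = 3, with upward unit normal n̂ = ẑ. By Stokes' theorem,

    ∮_C F · dr = ∬_S (∇ × F) · n̂ dS = ∬_D (curl F)_z dA,

where D is the disk x^2 + y^2 ≤ 25.

Compute the curl of F = (-27y (z^2 + 1), 27x (z^2 + 1), 0):
    (∇ × F)_x = ∂F_z/∂y - ∂F_y/∂z = -54x z,
    (∇ × F)_y = ∂F_x/∂z - ∂F_z/∂x = -54y z,
    (∇ × F)_z = ∂F_y/∂x - ∂F_x/∂y = 54z^2 + 54.

On z = 3, (curl F)_z = 540.

Convert to polar (x = r cos θ, y = r sin θ, dA = r dr dθ); the integrand becomes 540, so

    ∬_D (curl F)_z dA = ∫_0^{2π} ∫_0^{5} (540) · r dr dθ.

Inner (r from 0 to 5): 6750.
Outer (θ from 0 to 2π): 13500π.

Therefore ∮_C F · dr = 13500π.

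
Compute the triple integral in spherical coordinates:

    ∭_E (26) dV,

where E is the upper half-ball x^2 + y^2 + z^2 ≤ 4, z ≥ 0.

In spherical coordinates, x = ρ sin(φ) cos(θ), y = ρ sin(φ) sin(θ), z = ρ cos(φ), and dV = ρ^2 sin(φ) dρ dφ dθ.

The integrand becomes 26, so

    ∭_E (26) dV = ∫_{0}^{2π} ∫_{0}^{π/2} ∫_{0}^{2} (26) · ρ^2 sin(φ) dρ dφ dθ.

Inner (ρ): 208sin(φ)/3.
Middle (φ): 208/3.
Outer (θ): 416π/3.

Therefore the triple integral equals 416π/3.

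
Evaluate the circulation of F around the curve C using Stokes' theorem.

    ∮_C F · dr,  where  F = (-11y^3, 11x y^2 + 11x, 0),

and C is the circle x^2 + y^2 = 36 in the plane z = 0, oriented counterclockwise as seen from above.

Let S be the flat disk x^2 + y^2 ≤ 36 in the plane z = 0, with upward unit normal n̂ = ẑ. By Stokes' theorem,

    ∮_C F · dr = ∬_S (∇ × F) · n̂ dS = ∬_D (curl F)_z dA,

where D is the disk x^2 + y^2 ≤ 36.

Compute the curl of F = (-11y^3, 11x y^2 + 11x, 0):
    (∇ × F)_x = ∂F_z/∂y - ∂F_y/∂z = 0,
    (∇ × F)_y = ∂F_x/∂z - ∂F_z/∂x = 0,
    (∇ × F)_z = ∂F_y/∂x - ∂F_x/∂y = 44y^2 + 11.

On z = 0, (curl F)_z = 44y^2 + 11.

Convert to polar (x = r cos θ, y = r sin θ, dA = r dr dθ); the integrand becomes 44r^2sin(θ)^2 + 11, so

    ∬_D (curl F)_z dA = ∫_0^{2π} ∫_0^{6} (44r^2sin(θ)^2 + 11) · r dr dθ.

Inner (r from 0 to 6): 14256sin(θ)^2 + 198.
Outer (θ from 0 to 2π): 14652π.

Therefore ∮_C F · dr = 14652π.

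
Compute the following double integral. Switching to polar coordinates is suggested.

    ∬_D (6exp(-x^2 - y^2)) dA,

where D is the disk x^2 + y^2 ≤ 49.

The region D is 0 ≤ r ≤ 7, 0 ≤ θ ≤ 2π in polar coordinates, where x = r cos(θ), y = r sin(θ), and dA = r dr dθ.

Under the substitution, the integrand becomes 6exp(-r^2), so

    ∬_D (6exp(-x^2 - y^2)) dA = ∫_{0}^{2π} ∫_{0}^{7} (6exp(-r^2)) · r dr dθ.

Inner integral (in r): ∫_{0}^{7} (6exp(-r^2)) · r dr = 3 - 3exp(-49).

Outer integral (in θ): ∫_{0}^{2π} (3 - 3exp(-49)) dθ = -6π exp(-49) + 6π.

Therefore ∬_D (6exp(-x^2 - y^2)) dA = -6π exp(-49) + 6π.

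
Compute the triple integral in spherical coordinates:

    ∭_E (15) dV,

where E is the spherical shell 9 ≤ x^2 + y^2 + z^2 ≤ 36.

In spherical coordinates, x = ρ sin(φ) cos(θ), y = ρ sin(φ) sin(θ), z = ρ cos(φ), and dV = ρ^2 sin(φ) dρ dφ dθ.

The integrand becomes 15, so

    ∭_E (15) dV = ∫_{0}^{2π} ∫_{0}^{π} ∫_{3}^{6} (15) · ρ^2 sin(φ) dρ dφ dθ.

Inner (ρ): 945sin(φ).
Middle (φ): 1890.
Outer (θ): 3780π.

Therefore the triple integral equals 3780π.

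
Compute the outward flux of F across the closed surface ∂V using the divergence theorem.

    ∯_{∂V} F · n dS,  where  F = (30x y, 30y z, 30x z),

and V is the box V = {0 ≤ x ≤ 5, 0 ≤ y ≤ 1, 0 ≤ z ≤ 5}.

By the divergence theorem,

    ∯_{∂V} F · n dS = ∭_V (∇ · F) dV.

Compute the divergence:
    ∇ · F = ∂F_x/∂x + ∂F_y/∂y + ∂F_z/∂z = 30y + 30z + 30x = 30x + 30y + 30z.

V is a rectangular box, so dV = dx dy dz with 0 ≤ x ≤ 5, 0 ≤ y ≤ 1, 0 ≤ z ≤ 5.

Integrate (30x + 30y + 30z) over V as an iterated integral:

    ∭_V (∇·F) dV = ∫_0^{5} ∫_0^{1} ∫_0^{5} (30x + 30y + 30z) dz dy dx.

Inner (z from 0 to 5): 150x + 150y + 375.
Middle (y from 0 to 1): 150x + 450.
Outer (x from 0 to 5): 4125.

Therefore ∯_{∂V} F · n dS = 4125.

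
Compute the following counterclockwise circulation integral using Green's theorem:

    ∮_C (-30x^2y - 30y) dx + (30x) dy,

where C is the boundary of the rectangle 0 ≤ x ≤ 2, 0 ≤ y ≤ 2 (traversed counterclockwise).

Green's theorem converts the closed line integral into a double integral over the enclosed region D:

    ∮_C P dx + Q dy = ∬_D (∂Q/∂x - ∂P/∂y) dA.

Here P = -30x^2y - 30y, Q = 30x, so

    ∂Q/∂x = 30,    ∂P/∂y = -30x^2 - 30,
    ∂Q/∂x - ∂P/∂y = 30x^2 + 60.

D is the region 0 ≤ x ≤ 2, 0 ≤ y ≤ 2. Evaluating the double integral:

    ∬_D (30x^2 + 60) dA = ∫_0^{2} ∫_0^{2} (30x^2 + 60) dy dx.

Inner (y from 0 to 2): 60x^2 + 120.
Outer (x from 0 to 2): 400.

Therefore ∮_C P dx + Q dy = 400.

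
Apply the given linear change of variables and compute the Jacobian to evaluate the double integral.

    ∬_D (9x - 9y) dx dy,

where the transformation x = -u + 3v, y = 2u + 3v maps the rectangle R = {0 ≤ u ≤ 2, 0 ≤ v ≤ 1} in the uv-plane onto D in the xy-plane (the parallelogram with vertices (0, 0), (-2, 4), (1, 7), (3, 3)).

Compute the Jacobian determinant of (x, y) with respect to (u, v):

    ∂(x,y)/∂(u,v) = | -1  3 | = (-1)(3) - (3)(2) = -9.
                   | 2  3 |

Its absolute value is |J| = 9 (the area scaling factor).

Substituting x = -u + 3v, y = 2u + 3v into the integrand,

    9x - 9y → -27u,

so the integral becomes

    ∬_R (-27u) · |J| du dv = ∫_0^2 ∫_0^1 (-243u) dv du.

Inner (v): -243u.
Outer (u): -486.

Therefore ∬_D (9x - 9y) dx dy = -486.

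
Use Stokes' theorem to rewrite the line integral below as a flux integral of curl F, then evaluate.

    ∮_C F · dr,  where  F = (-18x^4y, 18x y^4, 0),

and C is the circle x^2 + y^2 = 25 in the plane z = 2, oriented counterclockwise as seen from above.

Let S be the flat disk x^2 + y^2 ≤ 25 in the plane z = 2, with upward unit normal n̂ = ẑ. By Stokes' theorem,

    ∮_C F · dr = ∬_S (∇ × F) · n̂ dS = ∬_D (curl F)_z dA,

where D is the disk x^2 + y^2 ≤ 25.

Compute the curl of F = (-18x^4y, 18x y^4, 0):
    (∇ × F)_x = ∂F_z/∂y - ∂F_y/∂z = 0,
    (∇ × F)_y = ∂F_x/∂z - ∂F_z/∂x = 0,
    (∇ × F)_z = ∂F_y/∂x - ∂F_x/∂y = 18x^4 + 18y^4.

On z = 2, (curl F)_z = 18x^4 + 18y^4.

Convert to polar (x = r cos θ, y = r sin θ, dA = r dr dθ); the integrand becomes 18r^4(sin(θ)^4 + cos(θ)^4), so

    ∬_D (curl F)_z dA = ∫_0^{2π} ∫_0^{5} (18r^4(sin(θ)^4 + cos(θ)^4)) · r dr dθ.

Inner (r from 0 to 5): 46875sin(θ)^4 + 46875cos(θ)^4.
Outer (θ from 0 to 2π): 140625π/2.

Therefore ∮_C F · dr = 140625π/2.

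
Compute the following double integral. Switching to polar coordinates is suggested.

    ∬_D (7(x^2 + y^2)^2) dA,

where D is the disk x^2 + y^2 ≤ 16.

The region D is 0 ≤ r ≤ 4, 0 ≤ θ ≤ 2π in polar coordinates, where x = r cos(θ), y = r sin(θ), and dA = r dr dθ.

Under the substitution, the integrand becomes 7r^4, so

    ∬_D (7(x^2 + y^2)^2) dA = ∫_{0}^{2π} ∫_{0}^{4} (7r^4) · r dr dθ.

Inner integral (in r): ∫_{0}^{4} (7r^4) · r dr = 14336/3.

Outer integral (in θ): ∫_{0}^{2π} (14336/3) dθ = 28672π/3.

Therefore ∬_D (7(x^2 + y^2)^2) dA = 28672π/3.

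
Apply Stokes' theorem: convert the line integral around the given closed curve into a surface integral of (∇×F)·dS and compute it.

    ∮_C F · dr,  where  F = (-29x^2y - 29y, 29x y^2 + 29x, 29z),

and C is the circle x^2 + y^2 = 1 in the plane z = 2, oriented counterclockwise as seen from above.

Let S be the flat disk x^2 + y^2 ≤ 1 in the plane z = 2, with upward unit normal n̂ = ẑ. By Stokes' theorem,

    ∮_C F · dr = ∬_S (∇ × F) · n̂ dS = ∬_D (curl F)_z dA,

where D is the disk x^2 + y^2 ≤ 1.

Compute the curl of F = (-29x^2y - 29y, 29x y^2 + 29x, 29z):
    (∇ × F)_x = ∂F_z/∂y - ∂F_y/∂z = 0,
    (∇ × F)_y = ∂F_x/∂z - ∂F_z/∂x = 0,
    (∇ × F)_z = ∂F_y/∂x - ∂F_x/∂y = 29x^2 + 29y^2 + 58.

On z = 2, (curl F)_z = 29x^2 + 29y^2 + 58.

Convert to polar (x = r cos θ, y = r sin θ, dA = r dr dθ); the integrand becomes 29r^2 + 58, so

    ∬_D (curl F)_z dA = ∫_0^{2π} ∫_0^{1} (29r^2 + 58) · r dr dθ.

Inner (r from 0 to 1): 145/4.
Outer (θ from 0 to 2π): 145π/2.

Therefore ∮_C F · dr = 145π/2.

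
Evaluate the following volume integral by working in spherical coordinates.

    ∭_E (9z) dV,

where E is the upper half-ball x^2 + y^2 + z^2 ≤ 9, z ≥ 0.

In spherical coordinates, x = ρ sin(φ) cos(θ), y = ρ sin(φ) sin(θ), z = ρ cos(φ), and dV = ρ^2 sin(φ) dρ dφ dθ.

The integrand becomes 9ρ cos(φ), so

    ∭_E (9z) dV = ∫_{0}^{2π} ∫_{0}^{π/2} ∫_{0}^{3} (9ρ cos(φ)) · ρ^2 sin(φ) dρ dφ dθ.

Inner (ρ): 729sin(2φ)/8.
Middle (φ): 729/8.
Outer (θ): 729π/4.

Therefore the triple integral equals 729π/4.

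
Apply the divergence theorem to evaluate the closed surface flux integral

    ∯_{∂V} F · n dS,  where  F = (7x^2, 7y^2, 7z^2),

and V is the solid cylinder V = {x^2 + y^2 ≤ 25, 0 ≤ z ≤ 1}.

By the divergence theorem,

    ∯_{∂V} F · n dS = ∭_V (∇ · F) dV.

Compute the divergence:
    ∇ · F = ∂F_x/∂x + ∂F_y/∂y + ∂F_z/∂z = 14x + 14y + 14z.

In cylindrical coordinates, x = r cos(θ), y = r sin(θ), z = z, dV = r dr dθ dz, with 0 ≤ r ≤ 5, 0 ≤ θ ≤ 2π, 0 ≤ z ≤ 1.

The integrand, after substitution and multiplying by the volume element, becomes (14sqrt(2)r sin(θ + π/4) + 14z) · r, so

    ∭_V (∇·F) dV = ∫_0^{2π} ∫_0^{5} ∫_0^{1} (14sqrt(2)r sin(θ + π/4) + 14z) · r dz dr dθ.

Inner (z from 0 to 1): 7r (2sqrt(2)r sin(θ + π/4) + 1).
Middle (r from 0 to 5): 1750sqrt(2)sin(θ + π/4)/3 + 175/2.
Outer (θ from 0 to 2π): 175π.

Therefore ∯_{∂V} F · n dS = 175π.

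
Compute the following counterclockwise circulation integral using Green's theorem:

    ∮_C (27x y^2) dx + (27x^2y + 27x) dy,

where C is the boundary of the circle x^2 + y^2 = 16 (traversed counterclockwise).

Green's theorem converts the closed line integral into a double integral over the enclosed region D:

    ∮_C P dx + Q dy = ∬_D (∂Q/∂x - ∂P/∂y) dA.

Here P = 27x y^2, Q = 27x^2y + 27x, so

    ∂Q/∂x = 54x y + 27,    ∂P/∂y = 54x y,
    ∂Q/∂x - ∂P/∂y = 27.

D is the region x^2 + y^2 ≤ 16. Evaluating the double integral:

In polar coordinates (x = r cos θ, y = r sin θ, dA = r dr dθ) the integrand becomes 27, so

    ∬_D (27) dA = ∫_0^{2π} ∫_0^{4} (27) · r dr dθ.

Inner (r from 0 to 4): 216.
Outer (θ from 0 to 2π): 432π.

Therefore ∮_C P dx + Q dy = 432π.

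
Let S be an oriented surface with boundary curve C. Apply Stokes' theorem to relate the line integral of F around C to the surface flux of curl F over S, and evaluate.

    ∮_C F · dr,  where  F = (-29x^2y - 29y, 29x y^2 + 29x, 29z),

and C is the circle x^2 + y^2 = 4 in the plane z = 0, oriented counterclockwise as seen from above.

Let S be the flat disk x^2 + y^2 ≤ 4 in the plane z = 0, with upward unit normal n̂ = ẑ. By Stokes' theorem,

    ∮_C F · dr = ∬_S (∇ × F) · n̂ dS = ∬_D (curl F)_z dA,

where D is the disk x^2 + y^2 ≤ 4.

Compute the curl of F = (-29x^2y - 29y, 29x y^2 + 29x, 29z):
    (∇ × F)_x = ∂F_z/∂y - ∂F_y/∂z = 0,
    (∇ × F)_y = ∂F_x/∂z - ∂F_z/∂x = 0,
    (∇ × F)_z = ∂F_y/∂x - ∂F_x/∂y = 29x^2 + 29y^2 + 58.

On z = 0, (curl F)_z = 29x^2 + 29y^2 + 58.

Convert to polar (x = r cos θ, y = r sin θ, dA = r dr dθ); the integrand becomes 29r^2 + 58, so

    ∬_D (curl F)_z dA = ∫_0^{2π} ∫_0^{2} (29r^2 + 58) · r dr dθ.

Inner (r from 0 to 2): 232.
Outer (θ from 0 to 2π): 464π.

Therefore ∮_C F · dr = 464π.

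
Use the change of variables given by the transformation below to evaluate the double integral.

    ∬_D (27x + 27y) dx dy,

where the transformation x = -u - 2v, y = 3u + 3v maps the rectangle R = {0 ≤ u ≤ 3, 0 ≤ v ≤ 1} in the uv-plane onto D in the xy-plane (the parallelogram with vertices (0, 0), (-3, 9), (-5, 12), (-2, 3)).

Compute the Jacobian determinant of (x, y) with respect to (u, v):

    ∂(x,y)/∂(u,v) = | -1  -2 | = (-1)(3) - (-2)(3) = 3.
                   | 3  3 |

Its absolute value is |J| = 3 (the area scaling factor).

Substituting x = -u - 2v, y = 3u + 3v into the integrand,

    27x + 27y → 54u + 27v,

so the integral becomes

    ∬_R (54u + 27v) · |J| du dv = ∫_0^3 ∫_0^1 (162u + 81v) dv du.

Inner (v): 162u + 81/2.
Outer (u): 1701/2.

Therefore ∬_D (27x + 27y) dx dy = 1701/2.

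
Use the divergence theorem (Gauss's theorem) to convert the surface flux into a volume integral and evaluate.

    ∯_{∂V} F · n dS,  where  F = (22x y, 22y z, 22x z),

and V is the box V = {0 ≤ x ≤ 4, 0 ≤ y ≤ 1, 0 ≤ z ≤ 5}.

By the divergence theorem,

    ∯_{∂V} F · n dS = ∭_V (∇ · F) dV.

Compute the divergence:
    ∇ · F = ∂F_x/∂x + ∂F_y/∂y + ∂F_z/∂z = 22y + 22z + 22x = 22x + 22y + 22z.

V is a rectangular box, so dV = dx dy dz with 0 ≤ x ≤ 4, 0 ≤ y ≤ 1, 0 ≤ z ≤ 5.

Integrate (22x + 22y + 22z) over V as an iterated integral:

    ∭_V (∇·F) dV = ∫_0^{4} ∫_0^{1} ∫_0^{5} (22x + 22y + 22z) dz dy dx.

Inner (z from 0 to 5): 110x + 110y + 275.
Middle (y from 0 to 1): 110x + 330.
Outer (x from 0 to 4): 2200.

Therefore ∯_{∂V} F · n dS = 2200.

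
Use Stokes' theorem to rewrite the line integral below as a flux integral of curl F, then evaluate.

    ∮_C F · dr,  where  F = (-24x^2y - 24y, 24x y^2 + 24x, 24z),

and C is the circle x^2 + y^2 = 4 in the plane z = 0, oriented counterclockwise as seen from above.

Let S be the flat disk x^2 + y^2 ≤ 4 in the plane z = 0, with upward unit normal n̂ = ẑ. By Stokes' theorem,

    ∮_C F · dr = ∬_S (∇ × F) · n̂ dS = ∬_D (curl F)_z dA,

where D is the disk x^2 + y^2 ≤ 4.

Compute the curl of F = (-24x^2y - 24y, 24x y^2 + 24x, 24z):
    (∇ × F)_x = ∂F_z/∂y - ∂F_y/∂z = 0,
    (∇ × F)_y = ∂F_x/∂z - ∂F_z/∂x = 0,
    (∇ × F)_z = ∂F_y/∂x - ∂F_x/∂y = 24x^2 + 24y^2 + 48.

On z = 0, (curl F)_z = 24x^2 + 24y^2 + 48.

Convert to polar (x = r cos θ, y = r sin θ, dA = r dr dθ); the integrand becomes 24r^2 + 48, so

    ∬_D (curl F)_z dA = ∫_0^{2π} ∫_0^{2} (24r^2 + 48) · r dr dθ.

Inner (r from 0 to 2): 192.
Outer (θ from 0 to 2π): 384π.

Therefore ∮_C F · dr = 384π.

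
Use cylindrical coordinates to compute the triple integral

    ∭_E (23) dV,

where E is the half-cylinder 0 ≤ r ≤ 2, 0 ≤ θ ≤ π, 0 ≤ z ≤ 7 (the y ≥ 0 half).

In cylindrical coordinates, x = r cos(θ), y = r sin(θ), z = z, and dV = r dr dθ dz.

The integrand becomes 23, so

    ∭_E (23) dV = ∫_{0}^{π} ∫_{0}^{2} ∫_{0}^{7} (23) · r dz dr dθ.

Inner (z): 161r.
Middle (r from 0 to 2): 322.
Outer (θ): 322π.

Therefore the triple integral equals 322π.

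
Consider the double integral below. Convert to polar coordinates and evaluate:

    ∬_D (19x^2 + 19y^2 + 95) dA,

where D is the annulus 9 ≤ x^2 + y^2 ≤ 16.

The region D is 3 ≤ r ≤ 4, 0 ≤ θ ≤ 2π in polar coordinates, where x = r cos(θ), y = r sin(θ), and dA = r dr dθ.

Under the substitution, the integrand becomes 19r^2 + 95, so

    ∬_D (19x^2 + 19y^2 + 95) dA = ∫_{0}^{2π} ∫_{3}^{4} (19r^2 + 95) · r dr dθ.

Inner integral (in r): ∫_{3}^{4} (19r^2 + 95) · r dr = 4655/4.

Outer integral (in θ): ∫_{0}^{2π} (4655/4) dθ = 4655π/2.

Therefore ∬_D (19x^2 + 19y^2 + 95) dA = 4655π/2.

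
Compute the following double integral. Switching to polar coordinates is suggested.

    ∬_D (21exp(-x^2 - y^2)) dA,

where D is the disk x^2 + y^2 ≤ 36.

The region D is 0 ≤ r ≤ 6, 0 ≤ θ ≤ 2π in polar coordinates, where x = r cos(θ), y = r sin(θ), and dA = r dr dθ.

Under the substitution, the integrand becomes 21exp(-r^2), so

    ∬_D (21exp(-x^2 - y^2)) dA = ∫_{0}^{2π} ∫_{0}^{6} (21exp(-r^2)) · r dr dθ.

Inner integral (in r): ∫_{0}^{6} (21exp(-r^2)) · r dr = 21/2 - 21exp(-36)/2.

Outer integral (in θ): ∫_{0}^{2π} (21/2 - 21exp(-36)/2) dθ = -21π exp(-36) + 21π.

Therefore ∬_D (21exp(-x^2 - y^2)) dA = -21π exp(-36) + 21π.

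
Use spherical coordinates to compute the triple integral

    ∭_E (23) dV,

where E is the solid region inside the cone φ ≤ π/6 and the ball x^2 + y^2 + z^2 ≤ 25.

In spherical coordinates, x = ρ sin(φ) cos(θ), y = ρ sin(φ) sin(θ), z = ρ cos(φ), and dV = ρ^2 sin(φ) dρ dφ dθ.

The integrand becomes 23, so

    ∭_E (23) dV = ∫_{0}^{2π} ∫_{0}^{π/6} ∫_{0}^{5} (23) · ρ^2 sin(φ) dρ dφ dθ.

Inner (ρ): 2875sin(φ)/3.
Middle (φ): 2875/3 - 2875sqrt(3)/6.
Outer (θ): 2875π (2 - sqrt(3))/3.

Therefore the triple integral equals 2875π (2 - sqrt(3))/3.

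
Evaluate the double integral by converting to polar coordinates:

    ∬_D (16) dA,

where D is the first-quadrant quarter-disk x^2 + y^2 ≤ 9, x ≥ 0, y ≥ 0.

The region D is 0 ≤ r ≤ 3, 0 ≤ θ ≤ π/2 in polar coordinates, where x = r cos(θ), y = r sin(θ), and dA = r dr dθ.

Under the substitution, the integrand becomes 16, so

    ∬_D (16) dA = ∫_{0}^{π/2} ∫_{0}^{3} (16) · r dr dθ.

Inner integral (in r): ∫_{0}^{3} (16) · r dr = 72.

Outer integral (in θ): ∫_{0}^{π/2} (72) dθ = 36π.

Therefore ∬_D (16) dA = 36π.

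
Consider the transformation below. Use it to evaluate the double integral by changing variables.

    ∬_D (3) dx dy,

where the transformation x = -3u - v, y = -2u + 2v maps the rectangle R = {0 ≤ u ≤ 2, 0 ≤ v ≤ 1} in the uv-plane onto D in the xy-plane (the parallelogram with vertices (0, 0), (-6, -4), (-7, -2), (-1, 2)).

Compute the Jacobian determinant of (x, y) with respect to (u, v):

    ∂(x,y)/∂(u,v) = | -3  -1 | = (-3)(2) - (-1)(-2) = -8.
                   | -2  2 |

Its absolute value is |J| = 8 (the area scaling factor).

Substituting x = -3u - v, y = -2u + 2v into the integrand,

    3 → 3,

so the integral becomes

    ∬_R (3) · |J| du dv = ∫_0^2 ∫_0^1 (24) dv du.

Inner (v): 24.
Outer (u): 48.

Therefore ∬_D (3) dx dy = 48.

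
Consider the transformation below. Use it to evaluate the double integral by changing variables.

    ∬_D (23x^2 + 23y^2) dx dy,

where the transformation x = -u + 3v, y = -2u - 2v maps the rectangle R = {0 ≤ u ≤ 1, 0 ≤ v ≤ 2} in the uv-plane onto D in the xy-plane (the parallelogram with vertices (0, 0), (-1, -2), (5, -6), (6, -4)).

Compute the Jacobian determinant of (x, y) with respect to (u, v):

    ∂(x,y)/∂(u,v) = | -1  3 | = (-1)(-2) - (3)(-2) = 8.
                   | -2  -2 |

Its absolute value is |J| = 8 (the area scaling factor).

Substituting x = -u + 3v, y = -2u - 2v into the integrand,

    23x^2 + 23y^2 → 115u^2 + 46u v + 299v^2,

so the integral becomes

    ∬_R (115u^2 + 46u v + 299v^2) · |J| du dv = ∫_0^1 ∫_0^2 (920u^2 + 368u v + 2392v^2) dv du.

Inner (v): 1840u^2 + 736u + 19136/3.
Outer (u): 7360.

Therefore ∬_D (23x^2 + 23y^2) dx dy = 7360.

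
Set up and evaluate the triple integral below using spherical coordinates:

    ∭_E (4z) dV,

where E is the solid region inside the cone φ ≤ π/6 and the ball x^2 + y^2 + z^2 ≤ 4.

In spherical coordinates, x = ρ sin(φ) cos(θ), y = ρ sin(φ) sin(θ), z = ρ cos(φ), and dV = ρ^2 sin(φ) dρ dφ dθ.

The integrand becomes 4ρ cos(φ), so

    ∭_E (4z) dV = ∫_{0}^{2π} ∫_{0}^{π/6} ∫_{0}^{2} (4ρ cos(φ)) · ρ^2 sin(φ) dρ dφ dθ.

Inner (ρ): 8sin(2φ).
Middle (φ): 2.
Outer (θ): 4π.

Therefore the triple integral equals 4π.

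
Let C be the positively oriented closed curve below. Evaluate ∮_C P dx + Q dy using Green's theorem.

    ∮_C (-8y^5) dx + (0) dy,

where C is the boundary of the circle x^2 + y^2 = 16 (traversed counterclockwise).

Green's theorem converts the closed line integral into a double integral over the enclosed region D:

    ∮_C P dx + Q dy = ∬_D (∂Q/∂x - ∂P/∂y) dA.

Here P = -8y^5, Q = 0, so

    ∂Q/∂x = 0,    ∂P/∂y = -40y^4,
    ∂Q/∂x - ∂P/∂y = 40y^4.

D is the region x^2 + y^2 ≤ 16. Evaluating the double integral:

In polar coordinates (x = r cos θ, y = r sin θ, dA = r dr dθ) the integrand becomes 40r^4sin(θ)^4, so

    ∬_D (40y^4) dA = ∫_0^{2π} ∫_0^{4} (40r^4sin(θ)^4) · r dr dθ.

Inner (r from 0 to 4): 81920sin(θ)^4/3.
Outer (θ from 0 to 2π): 20480π.

Therefore ∮_C P dx + Q dy = 20480π.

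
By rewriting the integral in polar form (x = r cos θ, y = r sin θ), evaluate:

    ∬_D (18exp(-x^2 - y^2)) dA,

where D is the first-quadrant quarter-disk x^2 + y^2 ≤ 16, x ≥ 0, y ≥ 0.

The region D is 0 ≤ r ≤ 4, 0 ≤ θ ≤ π/2 in polar coordinates, where x = r cos(θ), y = r sin(θ), and dA = r dr dθ.

Under the substitution, the integrand becomes 18exp(-r^2), so

    ∬_D (18exp(-x^2 - y^2)) dA = ∫_{0}^{π/2} ∫_{0}^{4} (18exp(-r^2)) · r dr dθ.

Inner integral (in r): ∫_{0}^{4} (18exp(-r^2)) · r dr = 9 - 9exp(-16).

Outer integral (in θ): ∫_{0}^{π/2} (9 - 9exp(-16)) dθ = -9π (1 - exp(16))exp(-16)/2.

Therefore ∬_D (18exp(-x^2 - y^2)) dA = -9π (1 - exp(16))exp(-16)/2.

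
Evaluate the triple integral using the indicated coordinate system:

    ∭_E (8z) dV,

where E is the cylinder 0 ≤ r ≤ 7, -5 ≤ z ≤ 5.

In cylindrical coordinates, x = r cos(θ), y = r sin(θ), z = z, and dV = r dr dθ dz.

The integrand becomes 8z, so

    ∭_E (8z) dV = ∫_{0}^{2π} ∫_{0}^{7} ∫_{-5}^{5} (8z) · r dz dr dθ.

Inner (z): 0.
Middle (r from 0 to 7): 0.
Outer (θ): 0.

Therefore the triple integral equals 0.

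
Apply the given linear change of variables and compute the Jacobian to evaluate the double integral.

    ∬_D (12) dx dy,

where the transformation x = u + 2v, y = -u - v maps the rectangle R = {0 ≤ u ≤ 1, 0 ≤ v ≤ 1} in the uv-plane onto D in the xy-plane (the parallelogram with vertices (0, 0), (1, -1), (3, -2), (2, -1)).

Compute the Jacobian determinant of (x, y) with respect to (u, v):

    ∂(x,y)/∂(u,v) = | 1  2 | = (1)(-1) - (2)(-1) = 1.
                   | -1  -1 |

Its absolute value is |J| = 1 (the area scaling factor).

Substituting x = u + 2v, y = -u - v into the integrand,

    12 → 12,

so the integral becomes

    ∬_R (12) · |J| du dv = ∫_0^1 ∫_0^1 (12) dv du.

Inner (v): 12.
Outer (u): 12.

Therefore ∬_D (12) dx dy = 12.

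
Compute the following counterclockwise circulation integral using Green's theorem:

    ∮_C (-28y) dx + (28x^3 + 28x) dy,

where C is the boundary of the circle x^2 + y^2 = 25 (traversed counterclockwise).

Green's theorem converts the closed line integral into a double integral over the enclosed region D:

    ∮_C P dx + Q dy = ∬_D (∂Q/∂x - ∂P/∂y) dA.

Here P = -28y, Q = 28x^3 + 28x, so

    ∂Q/∂x = 84x^2 + 28,    ∂P/∂y = -28,
    ∂Q/∂x - ∂P/∂y = 84x^2 + 56.

D is the region x^2 + y^2 ≤ 25. Evaluating the double integral:

In polar coordinates (x = r cos θ, y = r sin θ, dA = r dr dθ) the integrand becomes 84r^2cos(θ)^2 + 56, so

    ∬_D (84x^2 + 56) dA = ∫_0^{2π} ∫_0^{5} (84r^2cos(θ)^2 + 56) · r dr dθ.

Inner (r from 0 to 5): 13125cos(θ)^2 + 700.
Outer (θ from 0 to 2π): 14525π.

Therefore ∮_C P dx + Q dy = 14525π.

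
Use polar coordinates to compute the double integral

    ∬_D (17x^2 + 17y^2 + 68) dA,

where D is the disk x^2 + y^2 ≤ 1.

The region D is 0 ≤ r ≤ 1, 0 ≤ θ ≤ 2π in polar coordinates, where x = r cos(θ), y = r sin(θ), and dA = r dr dθ.

Under the substitution, the integrand becomes 17r^2 + 68, so

    ∬_D (17x^2 + 17y^2 + 68) dA = ∫_{0}^{2π} ∫_{0}^{1} (17r^2 + 68) · r dr dθ.

Inner integral (in r): ∫_{0}^{1} (17r^2 + 68) · r dr = 153/4.

Outer integral (in θ): ∫_{0}^{2π} (153/4) dθ = 153π/2.

Therefore ∬_D (17x^2 + 17y^2 + 68) dA = 153π/2.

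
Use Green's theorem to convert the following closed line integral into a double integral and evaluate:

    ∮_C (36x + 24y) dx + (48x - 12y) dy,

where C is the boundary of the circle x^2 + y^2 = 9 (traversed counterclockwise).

Green's theorem converts the closed line integral into a double integral over the enclosed region D:

    ∮_C P dx + Q dy = ∬_D (∂Q/∂x - ∂P/∂y) dA.

Here P = 36x + 24y, Q = 48x - 12y, so

    ∂Q/∂x = 48,    ∂P/∂y = 24,
    ∂Q/∂x - ∂P/∂y = 24.

D is the region x^2 + y^2 ≤ 9. Evaluating the double integral:

In polar coordinates (x = r cos θ, y = r sin θ, dA = r dr dθ) the integrand becomes 24, so

    ∬_D (24) dA = ∫_0^{2π} ∫_0^{3} (24) · r dr dθ.

Inner (r from 0 to 3): 108.
Outer (θ from 0 to 2π): 216π.

Therefore ∮_C P dx + Q dy = 216π.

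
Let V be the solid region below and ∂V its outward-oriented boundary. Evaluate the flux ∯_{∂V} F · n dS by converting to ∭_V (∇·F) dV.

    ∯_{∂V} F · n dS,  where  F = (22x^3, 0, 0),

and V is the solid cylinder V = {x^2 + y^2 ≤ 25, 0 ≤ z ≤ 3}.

By the divergence theorem,

    ∯_{∂V} F · n dS = ∭_V (∇ · F) dV.

Compute the divergence:
    ∇ · F = ∂F_x/∂x + ∂F_y/∂y + ∂F_z/∂z = 66x^2 + 0 + 0 = 66x^2.

In cylindrical coordinates, x = r cos(θ), y = r sin(θ), z = z, dV = r dr dθ dz, with 0 ≤ r ≤ 5, 0 ≤ θ ≤ 2π, 0 ≤ z ≤ 3.

The integrand, after substitution and multiplying by the volume element, becomes (66r^2cos(θ)^2) · r, so

    ∭_V (∇·F) dV = ∫_0^{2π} ∫_0^{5} ∫_0^{3} (66r^2cos(θ)^2) · r dz dr dθ.

Inner (z from 0 to 3): 198r^3cos(θ)^2.
Middle (r from 0 to 5): 61875cos(θ)^2/2.
Outer (θ from 0 to 2π): 61875π/2.

Therefore ∯_{∂V} F · n dS = 61875π/2.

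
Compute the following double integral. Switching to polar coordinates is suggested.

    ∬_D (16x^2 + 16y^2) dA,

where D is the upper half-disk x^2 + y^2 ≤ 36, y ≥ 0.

The region D is 0 ≤ r ≤ 6, 0 ≤ θ ≤ π in polar coordinates, where x = r cos(θ), y = r sin(θ), and dA = r dr dθ.

Under the substitution, the integrand becomes 16r^2, so

    ∬_D (16x^2 + 16y^2) dA = ∫_{0}^{π} ∫_{0}^{6} (16r^2) · r dr dθ.

Inner integral (in r): ∫_{0}^{6} (16r^2) · r dr = 5184.

Outer integral (in θ): ∫_{0}^{π} (5184) dθ = 5184π.

Therefore ∬_D (16x^2 + 16y^2) dA = 5184π.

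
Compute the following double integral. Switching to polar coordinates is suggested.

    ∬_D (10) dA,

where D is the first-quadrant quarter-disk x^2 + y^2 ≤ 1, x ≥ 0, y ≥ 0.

The region D is 0 ≤ r ≤ 1, 0 ≤ θ ≤ π/2 in polar coordinates, where x = r cos(θ), y = r sin(θ), and dA = r dr dθ.

Under the substitution, the integrand becomes 10, so

    ∬_D (10) dA = ∫_{0}^{π/2} ∫_{0}^{1} (10) · r dr dθ.

Inner integral (in r): ∫_{0}^{1} (10) · r dr = 5.

Outer integral (in θ): ∫_{0}^{π/2} (5) dθ = 5π/2.

Therefore ∬_D (10) dA = 5π/2.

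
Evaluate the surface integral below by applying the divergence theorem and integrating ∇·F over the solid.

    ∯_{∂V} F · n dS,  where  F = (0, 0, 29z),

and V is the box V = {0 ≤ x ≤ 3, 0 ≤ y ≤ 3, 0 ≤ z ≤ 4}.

By the divergence theorem,

    ∯_{∂V} F · n dS = ∭_V (∇ · F) dV.

Compute the divergence:
    ∇ · F = ∂F_x/∂x + ∂F_y/∂y + ∂F_z/∂z = 0 + 0 + 29 = 29.

V is a rectangular box, so dV = dx dy dz with 0 ≤ x ≤ 3, 0 ≤ y ≤ 3, 0 ≤ z ≤ 4.

Integrate (29) over V as an iterated integral:

    ∭_V (∇·F) dV = ∫_0^{3} ∫_0^{3} ∫_0^{4} (29) dz dy dx.

Inner (z from 0 to 4): 116.
Middle (y from 0 to 3): 348.
Outer (x from 0 to 3): 1044.

Therefore ∯_{∂V} F · n dS = 1044.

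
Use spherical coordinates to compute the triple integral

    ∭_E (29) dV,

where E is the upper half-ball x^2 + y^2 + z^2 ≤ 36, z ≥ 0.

In spherical coordinates, x = ρ sin(φ) cos(θ), y = ρ sin(φ) sin(θ), z = ρ cos(φ), and dV = ρ^2 sin(φ) dρ dφ dθ.

The integrand becomes 29, so

    ∭_E (29) dV = ∫_{0}^{2π} ∫_{0}^{π/2} ∫_{0}^{6} (29) · ρ^2 sin(φ) dρ dφ dθ.

Inner (ρ): 2088sin(φ).
Middle (φ): 2088.
Outer (θ): 4176π.

Therefore the triple integral equals 4176π.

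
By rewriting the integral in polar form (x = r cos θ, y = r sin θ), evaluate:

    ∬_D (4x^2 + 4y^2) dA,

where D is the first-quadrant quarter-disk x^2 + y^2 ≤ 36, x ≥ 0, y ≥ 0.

The region D is 0 ≤ r ≤ 6, 0 ≤ θ ≤ π/2 in polar coordinates, where x = r cos(θ), y = r sin(θ), and dA = r dr dθ.

Under the substitution, the integrand becomes 4r^2, so

    ∬_D (4x^2 + 4y^2) dA = ∫_{0}^{π/2} ∫_{0}^{6} (4r^2) · r dr dθ.

Inner integral (in r): ∫_{0}^{6} (4r^2) · r dr = 1296.

Outer integral (in θ): ∫_{0}^{π/2} (1296) dθ = 648π.

Therefore ∬_D (4x^2 + 4y^2) dA = 648π.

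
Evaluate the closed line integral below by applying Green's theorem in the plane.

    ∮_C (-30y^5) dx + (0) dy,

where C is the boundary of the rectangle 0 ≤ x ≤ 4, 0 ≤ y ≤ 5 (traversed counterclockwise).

Green's theorem converts the closed line integral into a double integral over the enclosed region D:

    ∮_C P dx + Q dy = ∬_D (∂Q/∂x - ∂P/∂y) dA.

Here P = -30y^5, Q = 0, so

    ∂Q/∂x = 0,    ∂P/∂y = -150y^4,
    ∂Q/∂x - ∂P/∂y = 150y^4.

D is the region 0 ≤ x ≤ 4, 0 ≤ y ≤ 5. Evaluating the double integral:

    ∬_D (150y^4) dA = ∫_0^{4} ∫_0^{5} (150y^4) dy dx.

Inner (y from 0 to 5): 93750.
Outer (x from 0 to 4): 375000.

Therefore ∮_C P dx + Q dy = 375000.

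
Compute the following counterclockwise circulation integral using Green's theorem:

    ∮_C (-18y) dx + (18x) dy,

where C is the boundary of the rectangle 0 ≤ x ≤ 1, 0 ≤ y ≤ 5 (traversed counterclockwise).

Green's theorem converts the closed line integral into a double integral over the enclosed region D:

    ∮_C P dx + Q dy = ∬_D (∂Q/∂x - ∂P/∂y) dA.

Here P = -18y, Q = 18x, so

    ∂Q/∂x = 18,    ∂P/∂y = -18,
    ∂Q/∂x - ∂P/∂y = 36.

D is the region 0 ≤ x ≤ 1, 0 ≤ y ≤ 5. Evaluating the double integral:

    ∬_D (36) dA = ∫_0^{1} ∫_0^{5} (36) dy dx.

Inner (y from 0 to 5): 180.
Outer (x from 0 to 1): 180.

Therefore ∮_C P dx + Q dy = 180.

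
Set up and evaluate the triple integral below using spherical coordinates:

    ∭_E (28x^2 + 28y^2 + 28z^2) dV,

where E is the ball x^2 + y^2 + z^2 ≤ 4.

In spherical coordinates, x = ρ sin(φ) cos(θ), y = ρ sin(φ) sin(θ), z = ρ cos(φ), and dV = ρ^2 sin(φ) dρ dφ dθ.

The integrand becomes 28ρ^2, so

    ∭_E (28x^2 + 28y^2 + 28z^2) dV = ∫_{0}^{2π} ∫_{0}^{π} ∫_{0}^{2} (28ρ^2) · ρ^2 sin(φ) dρ dφ dθ.

Inner (ρ): 896sin(φ)/5.
Middle (φ): 1792/5.
Outer (θ): 3584π/5.

Therefore the triple integral equals 3584π/5.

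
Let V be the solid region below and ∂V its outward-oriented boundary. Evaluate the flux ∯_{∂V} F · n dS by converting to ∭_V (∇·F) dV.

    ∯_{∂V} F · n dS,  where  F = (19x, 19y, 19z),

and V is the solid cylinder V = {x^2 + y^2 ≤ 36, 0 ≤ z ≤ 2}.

By the divergence theorem,

    ∯_{∂V} F · n dS = ∭_V (∇ · F) dV.

Compute the divergence:
    ∇ · F = ∂F_x/∂x + ∂F_y/∂y + ∂F_z/∂z = 19 + 19 + 19 = 57.

In cylindrical coordinates, x = r cos(θ), y = r sin(θ), z = z, dV = r dr dθ dz, with 0 ≤ r ≤ 6, 0 ≤ θ ≤ 2π, 0 ≤ z ≤ 2.

The integrand, after substitution and multiplying by the volume element, becomes (57) · r, so

    ∭_V (∇·F) dV = ∫_0^{2π} ∫_0^{6} ∫_0^{2} (57) · r dz dr dθ.

Inner (z from 0 to 2): 114r.
Middle (r from 0 to 6): 2052.
Outer (θ from 0 to 2π): 4104π.

Therefore ∯_{∂V} F · n dS = 4104π.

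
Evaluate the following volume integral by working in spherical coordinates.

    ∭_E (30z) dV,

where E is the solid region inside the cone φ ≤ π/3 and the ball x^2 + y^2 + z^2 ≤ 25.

In spherical coordinates, x = ρ sin(φ) cos(θ), y = ρ sin(φ) sin(θ), z = ρ cos(φ), and dV = ρ^2 sin(φ) dρ dφ dθ.

The integrand becomes 30ρ cos(φ), so

    ∭_E (30z) dV = ∫_{0}^{2π} ∫_{0}^{π/3} ∫_{0}^{5} (30ρ cos(φ)) · ρ^2 sin(φ) dρ dφ dθ.

Inner (ρ): 9375sin(2φ)/4.
Middle (φ): 28125/16.
Outer (θ): 28125π/8.

Therefore the triple integral equals 28125π/8.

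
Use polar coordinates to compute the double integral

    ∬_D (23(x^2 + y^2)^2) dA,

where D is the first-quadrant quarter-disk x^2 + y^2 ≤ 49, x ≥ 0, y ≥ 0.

The region D is 0 ≤ r ≤ 7, 0 ≤ θ ≤ π/2 in polar coordinates, where x = r cos(θ), y = r sin(θ), and dA = r dr dθ.

Under the substitution, the integrand becomes 23r^4, so

    ∬_D (23(x^2 + y^2)^2) dA = ∫_{0}^{π/2} ∫_{0}^{7} (23r^4) · r dr dθ.

Inner integral (in r): ∫_{0}^{7} (23r^4) · r dr = 2705927/6.

Outer integral (in θ): ∫_{0}^{π/2} (2705927/6) dθ = 2705927π/12.

Therefore ∬_D (23(x^2 + y^2)^2) dA = 2705927π/12.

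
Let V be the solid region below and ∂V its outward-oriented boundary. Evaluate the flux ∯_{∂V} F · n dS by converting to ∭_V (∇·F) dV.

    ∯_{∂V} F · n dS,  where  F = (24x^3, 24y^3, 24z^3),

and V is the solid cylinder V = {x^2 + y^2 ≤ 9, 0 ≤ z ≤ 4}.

By the divergence theorem,

    ∯_{∂V} F · n dS = ∭_V (∇ · F) dV.

Compute the divergence:
    ∇ · F = ∂F_x/∂x + ∂F_y/∂y + ∂F_z/∂z = 72x^2 + 72y^2 + 72z^2.

In cylindrical coordinates, x = r cos(θ), y = r sin(θ), z = z, dV = r dr dθ dz, with 0 ≤ r ≤ 3, 0 ≤ θ ≤ 2π, 0 ≤ z ≤ 4.

The integrand, after substitution and multiplying by the volume element, becomes (72r^2 + 72z^2) · r, so

    ∭_V (∇·F) dV = ∫_0^{2π} ∫_0^{3} ∫_0^{4} (72r^2 + 72z^2) · r dz dr dθ.

Inner (z from 0 to 4): 288r^3 + 1536r.
Middle (r from 0 to 3): 12744.
Outer (θ from 0 to 2π): 25488π.

Therefore ∯_{∂V} F · n dS = 25488π.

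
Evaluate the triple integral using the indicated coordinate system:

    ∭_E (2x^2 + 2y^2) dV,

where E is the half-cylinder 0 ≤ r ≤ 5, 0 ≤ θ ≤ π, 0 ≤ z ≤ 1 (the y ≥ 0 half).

In cylindrical coordinates, x = r cos(θ), y = r sin(θ), z = z, and dV = r dr dθ dz.

The integrand becomes 2r^2, so

    ∭_E (2x^2 + 2y^2) dV = ∫_{0}^{π} ∫_{0}^{5} ∫_{0}^{1} (2r^2) · r dz dr dθ.

Inner (z): 2r^3.
Middle (r from 0 to 5): 625/2.
Outer (θ): 625π/2.

Therefore the triple integral equals 625π/2.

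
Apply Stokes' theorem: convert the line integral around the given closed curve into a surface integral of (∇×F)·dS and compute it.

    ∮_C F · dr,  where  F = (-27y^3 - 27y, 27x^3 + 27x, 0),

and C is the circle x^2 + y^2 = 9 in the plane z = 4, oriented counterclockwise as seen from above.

Let S be the flat disk x^2 + y^2 ≤ 9 in the plane z = 4, with upward unit normal n̂ = ẑ. By Stokes' theorem,

    ∮_C F · dr = ∬_S (∇ × F) · n̂ dS = ∬_D (curl F)_z dA,

where D is the disk x^2 + y^2 ≤ 9.

Compute the curl of F = (-27y^3 - 27y, 27x^3 + 27x, 0):
    (∇ × F)_x = ∂F_z/∂y - ∂F_y/∂z = 0,
    (∇ × F)_y = ∂F_x/∂z - ∂F_z/∂x = 0,
    (∇ × F)_z = ∂F_y/∂x - ∂F_x/∂y = 81x^2 + 81y^2 + 54.

On z = 4, (curl F)_z = 81x^2 + 81y^2 + 54.

Convert to polar (x = r cos θ, y = r sin θ, dA = r dr dθ); the integrand becomes 81r^2 + 54, so

    ∬_D (curl F)_z dA = ∫_0^{2π} ∫_0^{3} (81r^2 + 54) · r dr dθ.

Inner (r from 0 to 3): 7533/4.
Outer (θ from 0 to 2π): 7533π/2.

Therefore ∮_C F · dr = 7533π/2.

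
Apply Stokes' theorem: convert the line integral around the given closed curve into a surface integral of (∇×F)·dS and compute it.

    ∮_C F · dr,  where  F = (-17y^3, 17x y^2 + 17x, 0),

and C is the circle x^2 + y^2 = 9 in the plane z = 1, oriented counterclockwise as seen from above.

Let S be the flat disk x^2 + y^2 ≤ 9 in the plane z = 1, with upward unit normal n̂ = ẑ. By Stokes' theorem,

    ∮_C F · dr = ∬_S (∇ × F) · n̂ dS = ∬_D (curl F)_z dA,

where D is the disk x^2 + y^2 ≤ 9.

Compute the curl of F = (-17y^3, 17x y^2 + 17x, 0):
    (∇ × F)_x = ∂F_z/∂y - ∂F_y/∂z = 0,
    (∇ × F)_y = ∂F_x/∂z - ∂F_z/∂x = 0,
    (∇ × F)_z = ∂F_y/∂x - ∂F_x/∂y = 68y^2 + 17.

On z = 1, (curl F)_z = 68y^2 + 17.

Convert to polar (x = r cos θ, y = r sin θ, dA = r dr dθ); the integrand becomes 68r^2sin(θ)^2 + 17, so

    ∬_D (curl F)_z dA = ∫_0^{2π} ∫_0^{3} (68r^2sin(θ)^2 + 17) · r dr dθ.

Inner (r from 0 to 3): 1377sin(θ)^2 + 153/2.
Outer (θ from 0 to 2π): 1530π.

Therefore ∮_C F · dr = 1530π.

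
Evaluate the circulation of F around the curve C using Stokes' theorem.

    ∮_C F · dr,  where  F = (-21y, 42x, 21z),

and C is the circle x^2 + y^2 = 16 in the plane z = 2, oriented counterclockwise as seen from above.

Let S be the flat disk x^2 + y^2 ≤ 16 in the plane z = 2, with upward unit normal n̂ = ẑ. By Stokes' theorem,

    ∮_C F · dr = ∬_S (∇ × F) · n̂ dS = ∬_D (curl F)_z dA,

where D is the disk x^2 + y^2 ≤ 16.

Compute the curl of F = (-21y, 42x, 21z):
    (∇ × F)_x = ∂F_z/∂y - ∂F_y/∂z = 0,
    (∇ × F)_y = ∂F_x/∂z - ∂F_z/∂x = 0,
    (∇ × F)_z = ∂F_y/∂x - ∂F_x/∂y = 63.

On z = 2, (curl F)_z = 63.

Convert to polar (x = r cos θ, y = r sin θ, dA = r dr dθ); the integrand becomes 63, so

    ∬_D (curl F)_z dA = ∫_0^{2π} ∫_0^{4} (63) · r dr dθ.

Inner (r from 0 to 4): 504.
Outer (θ from 0 to 2π): 1008π.

Therefore ∮_C F · dr = 1008π.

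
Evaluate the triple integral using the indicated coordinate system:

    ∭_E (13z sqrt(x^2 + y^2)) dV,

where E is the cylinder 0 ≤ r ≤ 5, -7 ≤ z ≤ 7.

In cylindrical coordinates, x = r cos(θ), y = r sin(θ), z = z, and dV = r dr dθ dz.

The integrand becomes 13r z, so

    ∭_E (13z sqrt(x^2 + y^2)) dV = ∫_{0}^{2π} ∫_{0}^{5} ∫_{-7}^{7} (13r z) · r dz dr dθ.

Inner (z): 0.
Middle (r from 0 to 5): 0.
Outer (θ): 0.

Therefore the triple integral equals 0.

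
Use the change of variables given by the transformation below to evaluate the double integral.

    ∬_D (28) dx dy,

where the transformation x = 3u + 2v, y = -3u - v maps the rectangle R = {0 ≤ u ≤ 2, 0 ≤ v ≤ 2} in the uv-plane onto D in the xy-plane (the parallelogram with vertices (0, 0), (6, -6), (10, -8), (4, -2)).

Compute the Jacobian determinant of (x, y) with respect to (u, v):

    ∂(x,y)/∂(u,v) = | 3  2 | = (3)(-1) - (2)(-3) = 3.
                   | -3  -1 |

Its absolute value is |J| = 3 (the area scaling factor).

Substituting x = 3u + 2v, y = -3u - v into the integrand,

    28 → 28,

so the integral becomes

    ∬_R (28) · |J| du dv = ∫_0^2 ∫_0^2 (84) dv du.

Inner (v): 168.
Outer (u): 336.

Therefore ∬_D (28) dx dy = 336.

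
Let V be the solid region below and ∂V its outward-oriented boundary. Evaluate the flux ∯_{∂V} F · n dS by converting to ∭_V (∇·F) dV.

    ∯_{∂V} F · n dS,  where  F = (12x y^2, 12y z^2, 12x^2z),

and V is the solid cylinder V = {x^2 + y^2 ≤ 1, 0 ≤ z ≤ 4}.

By the divergence theorem,

    ∯_{∂V} F · n dS = ∭_V (∇ · F) dV.

Compute the divergence:
    ∇ · F = ∂F_x/∂x + ∂F_y/∂y + ∂F_z/∂z = 12y^2 + 12z^2 + 12x^2 = 12x^2 + 12y^2 + 12z^2.

In cylindrical coordinates, x = r cos(θ), y = r sin(θ), z = z, dV = r dr dθ dz, with 0 ≤ r ≤ 1, 0 ≤ θ ≤ 2π, 0 ≤ z ≤ 4.

The integrand, after substitution and multiplying by the volume element, becomes (12r^2 + 12z^2) · r, so

    ∭_V (∇·F) dV = ∫_0^{2π} ∫_0^{1} ∫_0^{4} (12r^2 + 12z^2) · r dz dr dθ.

Inner (z from 0 to 4): 48r^3 + 256r.
Middle (r from 0 to 1): 140.
Outer (θ from 0 to 2π): 280π.

Therefore ∯_{∂V} F · n dS = 280π.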